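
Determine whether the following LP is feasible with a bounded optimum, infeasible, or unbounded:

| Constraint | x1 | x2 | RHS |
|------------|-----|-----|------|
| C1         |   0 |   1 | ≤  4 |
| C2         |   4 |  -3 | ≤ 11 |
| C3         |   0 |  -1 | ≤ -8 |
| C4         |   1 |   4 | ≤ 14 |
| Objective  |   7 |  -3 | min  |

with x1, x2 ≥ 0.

Infeasible (no feasible solution exists)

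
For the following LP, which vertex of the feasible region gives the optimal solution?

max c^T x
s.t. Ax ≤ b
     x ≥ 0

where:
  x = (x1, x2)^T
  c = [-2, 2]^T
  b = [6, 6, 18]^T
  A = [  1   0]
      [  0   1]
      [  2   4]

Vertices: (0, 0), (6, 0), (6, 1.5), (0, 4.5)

Evaluate the objective at each vertex of the feasible region:
  z(0, 0) = 0
  z(6, 0) = -12
  z(6, 1.5) = -9
  z(0, 4.5) = 9  ←
The maximum is at x1 = 0, x2 = 4.5.

(0, 4.5)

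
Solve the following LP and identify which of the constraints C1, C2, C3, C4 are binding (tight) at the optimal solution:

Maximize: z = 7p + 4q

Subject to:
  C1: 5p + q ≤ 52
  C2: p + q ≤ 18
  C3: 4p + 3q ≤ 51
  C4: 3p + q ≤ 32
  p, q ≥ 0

At p = 9, q = 5, compute slack b - a·x for each constraint:
  C1: 52 − 50 = 2  (slack)
  C2: 18 − 14 = 4  (slack)
  C3: 51 − 51 = 0  (binding)
  C4: 32 − 32 = 0  (binding)

Optimal: p = 9, q = 5
Binding: C3, C4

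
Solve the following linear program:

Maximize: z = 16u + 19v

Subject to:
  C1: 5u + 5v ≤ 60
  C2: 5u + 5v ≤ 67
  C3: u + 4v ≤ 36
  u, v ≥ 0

Evaluate the objective at each vertex of the feasible region:
  z(0, 0) = 0
  z(12, 0) = 192
  z(4, 8) = 216  ←
  z(0, 9) = 171
The maximum is at u = 4, v = 8.

u = 4, v = 8, z = 216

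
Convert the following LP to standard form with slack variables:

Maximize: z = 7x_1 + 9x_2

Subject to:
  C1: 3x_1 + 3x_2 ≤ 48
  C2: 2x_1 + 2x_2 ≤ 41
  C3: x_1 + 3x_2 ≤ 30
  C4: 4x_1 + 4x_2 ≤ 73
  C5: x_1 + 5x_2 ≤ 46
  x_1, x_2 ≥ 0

max z = 7x_1 + 9x_2

s.t.
  3x_1 + 3x_2 + s1 = 48
  2x_1 + 2x_2 + s2 = 41
  x_1 + 3x_2 + s3 = 30
  4x_1 + 4x_2 + s4 = 73
  x_1 + 5x_2 + s5 = 46
  x_1, x_2, s1, s2, s3, s4, s5 ≥ 0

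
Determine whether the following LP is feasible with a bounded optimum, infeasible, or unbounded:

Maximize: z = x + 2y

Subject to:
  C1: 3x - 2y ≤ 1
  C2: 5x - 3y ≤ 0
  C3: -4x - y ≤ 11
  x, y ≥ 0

Unbounded (objective can increase without bound)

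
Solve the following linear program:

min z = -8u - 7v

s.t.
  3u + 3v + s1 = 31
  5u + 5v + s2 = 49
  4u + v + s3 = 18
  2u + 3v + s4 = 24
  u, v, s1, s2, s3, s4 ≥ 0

Evaluate the objective at each vertex of the feasible region:
  z(0, 0) = 0
  z(4.5, 0) = -36
  z(3, 6) = -66  ←
  z(0, 8) = -56
The minimum is at u = 3, v = 6.

u = 3, v = 6, z = -66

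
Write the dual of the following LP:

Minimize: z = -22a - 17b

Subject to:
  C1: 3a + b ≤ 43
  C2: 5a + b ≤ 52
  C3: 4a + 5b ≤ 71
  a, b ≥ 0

Primal min cᵀx s.t. Ax ≤ b, x ≥ 0  →  Dual max −bᵀy s.t. Aᵀy ≥ −c, y ≥ 0.

Maximize: z = -43y1 - 52y2 - 71y3

Subject to:
  3y1 + 5y2 + 4y3 ≥ 22
  y1 + y2 + 5y3 ≥ 17
  y1, y2, y3 ≥ 0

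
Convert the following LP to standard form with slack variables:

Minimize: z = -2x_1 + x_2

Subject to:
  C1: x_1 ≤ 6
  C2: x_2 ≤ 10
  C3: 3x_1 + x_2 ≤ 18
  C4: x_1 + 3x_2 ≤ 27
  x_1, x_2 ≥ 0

min z = -2x_1 + x_2

s.t.
  x_1 + s1 = 6
  x_2 + s2 = 10
  3x_1 + x_2 + s3 = 18
  x_1 + 3x_2 + s4 = 27
  x_1, x_2, s1, s2, s3, s4 ≥ 0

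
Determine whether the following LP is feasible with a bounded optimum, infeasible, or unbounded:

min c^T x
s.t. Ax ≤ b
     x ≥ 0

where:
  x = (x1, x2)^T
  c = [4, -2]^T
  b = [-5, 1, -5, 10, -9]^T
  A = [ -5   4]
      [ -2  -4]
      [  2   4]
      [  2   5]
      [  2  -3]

Infeasible (no feasible solution exists)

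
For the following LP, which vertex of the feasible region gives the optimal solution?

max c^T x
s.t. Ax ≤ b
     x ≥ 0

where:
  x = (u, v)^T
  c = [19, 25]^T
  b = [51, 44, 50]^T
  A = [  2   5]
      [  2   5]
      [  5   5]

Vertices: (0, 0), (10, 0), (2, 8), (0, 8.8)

Evaluate the objective at each vertex of the feasible region:
  z(0, 0) = 0
  z(10, 0) = 190
  z(2, 8) = 238  ←
  z(0, 8.8) = 220
The maximum is at u = 2, v = 8.

(2, 8)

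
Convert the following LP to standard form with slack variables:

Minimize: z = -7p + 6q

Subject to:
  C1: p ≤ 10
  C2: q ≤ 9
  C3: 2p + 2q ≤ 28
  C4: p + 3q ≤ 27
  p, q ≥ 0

min z = -7p + 6q

s.t.
  p + s1 = 10
  q + s2 = 9
  2p + 2q + s3 = 28
  p + 3q + s4 = 27
  p, q, s1, s2, s3, s4 ≥ 0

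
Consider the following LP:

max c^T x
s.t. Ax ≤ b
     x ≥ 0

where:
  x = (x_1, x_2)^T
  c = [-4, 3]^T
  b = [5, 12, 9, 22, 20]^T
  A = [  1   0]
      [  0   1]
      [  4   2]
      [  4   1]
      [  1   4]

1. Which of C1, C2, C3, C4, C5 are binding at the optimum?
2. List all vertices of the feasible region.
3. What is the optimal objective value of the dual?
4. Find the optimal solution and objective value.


1. C3
2. (0, 0), (2.25, 0), (0, 4.5)
3. 13.5
4. x_1 = 0, x_2 = 4.5, z = 13.5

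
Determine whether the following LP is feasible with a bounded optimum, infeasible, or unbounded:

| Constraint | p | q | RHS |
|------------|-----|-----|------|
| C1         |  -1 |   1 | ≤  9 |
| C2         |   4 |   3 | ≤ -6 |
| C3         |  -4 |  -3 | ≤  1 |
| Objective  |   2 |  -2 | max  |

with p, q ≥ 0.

Infeasible (no feasible solution exists)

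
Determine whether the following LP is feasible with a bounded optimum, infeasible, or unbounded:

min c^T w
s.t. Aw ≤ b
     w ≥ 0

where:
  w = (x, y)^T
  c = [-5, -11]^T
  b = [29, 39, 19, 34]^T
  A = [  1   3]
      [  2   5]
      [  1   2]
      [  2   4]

Feasible with a bounded optimal solution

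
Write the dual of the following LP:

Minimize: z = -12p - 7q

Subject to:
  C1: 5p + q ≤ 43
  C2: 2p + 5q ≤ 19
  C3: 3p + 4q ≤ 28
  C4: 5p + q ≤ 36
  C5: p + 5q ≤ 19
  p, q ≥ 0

Primal min cᵀx s.t. Ax ≤ b, x ≥ 0  →  Dual max −bᵀy s.t. Aᵀy ≥ −c, y ≥ 0.

Maximize: z = -43y1 - 19y2 - 28y3 - 36y4 - 19y5

Subject to:
  5y1 + 2y2 + 3y3 + 5y4 + y5 ≥ 12
  y1 + 5y2 + 4y3 + y4 + 5y5 ≥ 7
  y1, y2, y3, y4, y5 ≥ 0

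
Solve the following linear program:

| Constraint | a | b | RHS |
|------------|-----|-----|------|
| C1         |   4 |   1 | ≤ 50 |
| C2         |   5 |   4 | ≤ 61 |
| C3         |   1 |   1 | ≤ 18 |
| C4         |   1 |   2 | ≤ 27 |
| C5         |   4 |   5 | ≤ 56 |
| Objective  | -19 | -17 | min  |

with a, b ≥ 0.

Evaluate the objective at each vertex of the feasible region:
  z(0, 0) = 0
  z(12.2, 0) = -231.8
  z(9, 4) = -239  ←
  z(0, 11.2) = -190.4
The minimum is at a = 9, b = 4.

a = 9, b = 4, z = -239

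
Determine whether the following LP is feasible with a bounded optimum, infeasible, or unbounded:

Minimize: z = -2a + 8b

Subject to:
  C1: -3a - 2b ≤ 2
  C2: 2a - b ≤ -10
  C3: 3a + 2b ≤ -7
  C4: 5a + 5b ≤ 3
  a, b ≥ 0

Infeasible (no feasible solution exists)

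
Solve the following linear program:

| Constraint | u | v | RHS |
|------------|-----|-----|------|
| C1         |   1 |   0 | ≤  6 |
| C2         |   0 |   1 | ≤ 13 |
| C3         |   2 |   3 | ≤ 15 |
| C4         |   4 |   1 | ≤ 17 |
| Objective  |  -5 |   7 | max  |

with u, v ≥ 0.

Evaluate the objective at each vertex of the feasible region:
  z(0, 0) = 0
  z(4.25, 0) = -21.25
  z(3.6, 2.6) = 0.2
  z(0, 5) = 35  ←
The maximum is at u = 0, v = 5.

u = 0, v = 5, z = 35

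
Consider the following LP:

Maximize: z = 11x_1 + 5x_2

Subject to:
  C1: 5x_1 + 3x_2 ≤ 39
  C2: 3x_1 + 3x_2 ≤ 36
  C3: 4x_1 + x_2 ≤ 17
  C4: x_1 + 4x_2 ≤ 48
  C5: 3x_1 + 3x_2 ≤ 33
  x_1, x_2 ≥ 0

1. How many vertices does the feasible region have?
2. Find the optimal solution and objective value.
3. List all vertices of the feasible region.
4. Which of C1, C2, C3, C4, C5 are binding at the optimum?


1. 4
2. x_1 = 2, x_2 = 9, z = 67
3. (0, 0), (4.25, 0), (2, 9), (0, 11)
4. C3, C5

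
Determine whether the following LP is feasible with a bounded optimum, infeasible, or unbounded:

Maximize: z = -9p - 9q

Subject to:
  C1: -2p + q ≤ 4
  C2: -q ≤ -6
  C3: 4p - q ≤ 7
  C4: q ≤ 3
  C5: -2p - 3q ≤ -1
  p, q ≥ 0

Infeasible (no feasible solution exists)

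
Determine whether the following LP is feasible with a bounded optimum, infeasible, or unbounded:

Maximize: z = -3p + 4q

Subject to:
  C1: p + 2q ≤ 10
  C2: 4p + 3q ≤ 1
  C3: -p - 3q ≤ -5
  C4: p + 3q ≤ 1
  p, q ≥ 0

Infeasible (no feasible solution exists)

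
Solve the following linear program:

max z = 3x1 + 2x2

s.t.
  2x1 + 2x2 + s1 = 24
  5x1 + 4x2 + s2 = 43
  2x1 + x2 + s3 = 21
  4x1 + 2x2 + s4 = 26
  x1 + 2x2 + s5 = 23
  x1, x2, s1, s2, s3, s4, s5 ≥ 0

Evaluate the objective at each vertex of the feasible region:
  z(0, 0) = 0
  z(6.5, 0) = 19.5
  z(3, 7) = 23  ←
  z(0, 10.75) = 21.5
The maximum is at x1 = 3, x2 = 7.

x1 = 3, x2 = 7, z = 23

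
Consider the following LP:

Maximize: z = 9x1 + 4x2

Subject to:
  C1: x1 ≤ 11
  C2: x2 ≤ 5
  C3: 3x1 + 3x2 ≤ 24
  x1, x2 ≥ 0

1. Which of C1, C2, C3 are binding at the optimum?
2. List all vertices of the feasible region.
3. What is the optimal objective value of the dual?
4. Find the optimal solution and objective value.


1. C3
2. (0, 0), (8, 0), (3, 5), (0, 5)
3. 72
4. x1 = 8, x2 = 0, z = 72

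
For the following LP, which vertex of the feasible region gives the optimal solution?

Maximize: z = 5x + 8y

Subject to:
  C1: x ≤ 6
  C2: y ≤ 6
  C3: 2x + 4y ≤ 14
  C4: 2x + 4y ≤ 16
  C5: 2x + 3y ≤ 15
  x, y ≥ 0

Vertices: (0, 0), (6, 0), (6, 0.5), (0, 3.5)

Evaluate the objective at each vertex of the feasible region:
  z(0, 0) = 0
  z(6, 0) = 30
  z(6, 0.5) = 34  ←
  z(0, 3.5) = 28
The maximum is at x = 6, y = 0.5.

(6, 0.5)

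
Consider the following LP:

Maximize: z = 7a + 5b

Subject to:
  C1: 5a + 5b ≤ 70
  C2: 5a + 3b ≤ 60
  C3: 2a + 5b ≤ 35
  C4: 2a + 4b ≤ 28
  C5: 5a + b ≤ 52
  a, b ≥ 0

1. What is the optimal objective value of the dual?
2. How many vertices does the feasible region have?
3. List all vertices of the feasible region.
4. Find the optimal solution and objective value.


1. 80
2. 4
3. (0, 0), (10.4, 0), (10, 2), (0, 7)
4. a = 10, b = 2, z = 80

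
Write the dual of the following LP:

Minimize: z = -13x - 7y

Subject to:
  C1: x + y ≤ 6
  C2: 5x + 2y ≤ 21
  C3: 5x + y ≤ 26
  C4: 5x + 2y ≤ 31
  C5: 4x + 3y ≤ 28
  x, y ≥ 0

Primal min cᵀx s.t. Ax ≤ b, x ≥ 0  →  Dual max −bᵀy s.t. Aᵀy ≥ −c, y ≥ 0.

Maximize: z = -6y1 - 21y2 - 26y3 - 31y4 - 28y5

Subject to:
  y1 + 5y2 + 5y3 + 5y4 + 4y5 ≥ 13
  y1 + 2y2 + y3 + 2y4 + 3y5 ≥ 7
  y1, y2, y3, y4, y5 ≥ 0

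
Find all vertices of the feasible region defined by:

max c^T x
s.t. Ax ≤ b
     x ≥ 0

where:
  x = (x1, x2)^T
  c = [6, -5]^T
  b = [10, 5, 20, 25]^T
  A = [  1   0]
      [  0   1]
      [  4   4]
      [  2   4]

(0, 0), (5, 0), (0, 5)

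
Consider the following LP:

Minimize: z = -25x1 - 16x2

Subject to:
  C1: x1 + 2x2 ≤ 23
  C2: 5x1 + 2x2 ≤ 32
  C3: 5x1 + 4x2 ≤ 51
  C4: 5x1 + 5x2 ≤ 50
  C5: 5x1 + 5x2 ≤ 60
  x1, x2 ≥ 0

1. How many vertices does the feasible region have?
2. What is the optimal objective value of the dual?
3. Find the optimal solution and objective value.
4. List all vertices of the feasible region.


1. 4
2. -196
3. x1 = 4, x2 = 6, z = -196
4. (0, 0), (6.4, 0), (4, 6), (0, 10)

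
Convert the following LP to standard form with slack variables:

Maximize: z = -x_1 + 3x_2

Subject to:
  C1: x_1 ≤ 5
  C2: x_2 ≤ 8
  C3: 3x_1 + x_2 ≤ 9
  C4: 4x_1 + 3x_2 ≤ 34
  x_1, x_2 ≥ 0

max z = -x_1 + 3x_2

s.t.
  x_1 + s1 = 5
  x_2 + s2 = 8
  3x_1 + x_2 + s3 = 9
  4x_1 + 3x_2 + s4 = 34
  x_1, x_2, s1, s2, s3, s4 ≥ 0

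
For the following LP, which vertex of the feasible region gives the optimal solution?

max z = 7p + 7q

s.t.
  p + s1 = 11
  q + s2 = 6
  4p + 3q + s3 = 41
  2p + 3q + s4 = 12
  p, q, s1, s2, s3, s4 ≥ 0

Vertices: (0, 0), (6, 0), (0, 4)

Evaluate the objective at each vertex of the feasible region:
  z(0, 0) = 0
  z(6, 0) = 42  ←
  z(0, 4) = 28
The maximum is at p = 6, q = 0.

(6, 0)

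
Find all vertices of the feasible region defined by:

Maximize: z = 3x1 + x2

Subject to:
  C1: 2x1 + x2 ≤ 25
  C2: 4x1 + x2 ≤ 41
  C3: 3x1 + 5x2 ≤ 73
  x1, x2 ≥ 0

(0, 0), (10.25, 0), (8, 9), (7.429, 10.14), (0, 14.6)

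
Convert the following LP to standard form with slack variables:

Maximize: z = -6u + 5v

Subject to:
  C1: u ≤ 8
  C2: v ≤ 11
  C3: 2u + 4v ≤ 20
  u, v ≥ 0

max z = -6u + 5v

s.t.
  u + s1 = 8
  v + s2 = 11
  2u + 4v + s3 = 20
  u, v, s1, s2, s3 ≥ 0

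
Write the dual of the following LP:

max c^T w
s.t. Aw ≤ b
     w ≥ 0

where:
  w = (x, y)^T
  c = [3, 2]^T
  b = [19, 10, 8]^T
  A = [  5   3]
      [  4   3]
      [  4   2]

Primal max cᵀx s.t. Ax ≤ b, x ≥ 0  →  Dual min bᵀy s.t. Aᵀy ≥ c, y ≥ 0.

Minimize: z = 19y1 + 10y2 + 8y3

Subject to:
  5y1 + 4y2 + 4y3 ≥ 3
  3y1 + 3y2 + 2y3 ≥ 2
  y1, y2, y3 ≥ 0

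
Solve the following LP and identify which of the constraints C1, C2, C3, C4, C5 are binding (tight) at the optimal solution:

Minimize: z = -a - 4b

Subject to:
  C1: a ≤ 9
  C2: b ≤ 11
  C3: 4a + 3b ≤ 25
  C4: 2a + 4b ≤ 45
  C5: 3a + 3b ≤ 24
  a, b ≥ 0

At a = 0, b = 8, compute slack b - a·x for each constraint:
  C1: 9 − 0 = 9  (slack)
  C2: 11 − 8 = 3  (slack)
  C3: 25 − 24 = 1  (slack)
  C4: 45 − 32 = 13  (slack)
  C5: 24 − 24 = 0  (binding)

Optimal: a = 0, b = 8
Binding: C5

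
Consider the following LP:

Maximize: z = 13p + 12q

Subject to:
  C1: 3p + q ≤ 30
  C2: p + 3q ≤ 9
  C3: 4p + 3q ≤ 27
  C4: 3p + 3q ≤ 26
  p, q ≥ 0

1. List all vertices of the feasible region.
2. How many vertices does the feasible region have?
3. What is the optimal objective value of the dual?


1. (0, 0), (6.75, 0), (6, 1), (0, 3)
2. 4
3. 90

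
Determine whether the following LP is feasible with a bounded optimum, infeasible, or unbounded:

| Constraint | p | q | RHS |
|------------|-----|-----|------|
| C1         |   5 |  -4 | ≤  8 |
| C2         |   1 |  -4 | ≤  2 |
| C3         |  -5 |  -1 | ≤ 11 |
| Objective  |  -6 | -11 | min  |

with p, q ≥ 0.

Unbounded (objective can decrease without bound)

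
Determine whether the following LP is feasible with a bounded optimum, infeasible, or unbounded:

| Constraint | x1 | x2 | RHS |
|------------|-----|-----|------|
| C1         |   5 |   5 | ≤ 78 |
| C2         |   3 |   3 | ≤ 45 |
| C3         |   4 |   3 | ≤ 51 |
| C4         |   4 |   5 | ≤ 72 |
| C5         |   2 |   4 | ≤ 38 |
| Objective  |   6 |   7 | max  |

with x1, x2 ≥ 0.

Feasible with a bounded optimal solution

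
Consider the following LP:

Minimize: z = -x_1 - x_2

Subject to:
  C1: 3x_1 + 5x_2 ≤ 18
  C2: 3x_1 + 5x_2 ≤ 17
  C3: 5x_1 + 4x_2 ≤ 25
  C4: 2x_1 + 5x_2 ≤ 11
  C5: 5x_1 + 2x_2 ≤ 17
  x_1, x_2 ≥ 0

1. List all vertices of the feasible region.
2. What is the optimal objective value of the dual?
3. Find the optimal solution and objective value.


1. (0, 0), (3.4, 0), (3, 1), (0, 2.2)
2. -4
3. x_1 = 3, x_2 = 1, z = -4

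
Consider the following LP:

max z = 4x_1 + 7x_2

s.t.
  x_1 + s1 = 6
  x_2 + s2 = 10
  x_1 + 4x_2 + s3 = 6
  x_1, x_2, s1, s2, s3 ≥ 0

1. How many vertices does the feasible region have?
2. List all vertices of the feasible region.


1. 3
2. (0, 0), (6, 0), (0, 1.5)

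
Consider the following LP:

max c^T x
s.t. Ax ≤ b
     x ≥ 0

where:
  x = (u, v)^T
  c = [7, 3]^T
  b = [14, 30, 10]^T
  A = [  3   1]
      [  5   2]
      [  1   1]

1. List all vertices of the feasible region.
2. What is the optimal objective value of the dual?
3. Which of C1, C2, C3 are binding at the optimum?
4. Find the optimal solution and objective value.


1. (0, 0), (4.667, 0), (2, 8), (0, 10)
2. 38
3. C1, C3
4. u = 2, v = 8, z = 38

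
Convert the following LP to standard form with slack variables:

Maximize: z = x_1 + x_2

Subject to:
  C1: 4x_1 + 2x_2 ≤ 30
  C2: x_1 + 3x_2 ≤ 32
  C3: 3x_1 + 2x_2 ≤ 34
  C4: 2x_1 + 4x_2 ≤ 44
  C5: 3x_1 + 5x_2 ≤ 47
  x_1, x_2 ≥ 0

max z = x_1 + x_2

s.t.
  4x_1 + 2x_2 + s1 = 30
  x_1 + 3x_2 + s2 = 32
  3x_1 + 2x_2 + s3 = 34
  2x_1 + 4x_2 + s4 = 44
  3x_1 + 5x_2 + s5 = 47
  x_1, x_2, s1, s2, s3, s4, s5 ≥ 0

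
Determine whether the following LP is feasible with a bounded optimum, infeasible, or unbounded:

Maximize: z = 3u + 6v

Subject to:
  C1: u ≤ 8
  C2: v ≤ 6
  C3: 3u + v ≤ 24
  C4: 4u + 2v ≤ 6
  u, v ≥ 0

Feasible with a bounded optimal solution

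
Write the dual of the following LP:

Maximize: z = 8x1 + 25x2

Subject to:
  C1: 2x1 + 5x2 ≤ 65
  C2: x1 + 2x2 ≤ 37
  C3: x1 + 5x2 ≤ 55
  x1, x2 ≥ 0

Primal max cᵀx s.t. Ax ≤ b, x ≥ 0  →  Dual min bᵀy s.t. Aᵀy ≥ c, y ≥ 0.

Minimize: z = 65y1 + 37y2 + 55y3

Subject to:
  2y1 + y2 + y3 ≥ 8
  5y1 + 2y2 + 5y3 ≥ 25
  y1, y2, y3 ≥ 0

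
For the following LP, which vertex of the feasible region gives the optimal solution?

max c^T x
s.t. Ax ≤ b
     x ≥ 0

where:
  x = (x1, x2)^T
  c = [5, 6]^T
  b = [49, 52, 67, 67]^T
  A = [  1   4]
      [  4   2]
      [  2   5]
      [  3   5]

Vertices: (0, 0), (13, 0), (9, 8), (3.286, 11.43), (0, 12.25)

Evaluate the objective at each vertex of the feasible region:
  z(0, 0) = 0
  z(13, 0) = 65
  z(9, 8) = 93  ←
  z(3.286, 11.43) = 85
  z(0, 12.25) = 73.5
The maximum is at x1 = 9, x2 = 8.

(9, 8)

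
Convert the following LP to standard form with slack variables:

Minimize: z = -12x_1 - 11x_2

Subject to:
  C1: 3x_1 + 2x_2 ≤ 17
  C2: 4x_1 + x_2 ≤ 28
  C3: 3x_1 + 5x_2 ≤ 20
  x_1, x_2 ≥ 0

min z = -12x_1 - 11x_2

s.t.
  3x_1 + 2x_2 + s1 = 17
  4x_1 + x_2 + s2 = 28
  3x_1 + 5x_2 + s3 = 20
  x_1, x_2, s1, s2, s3 ≥ 0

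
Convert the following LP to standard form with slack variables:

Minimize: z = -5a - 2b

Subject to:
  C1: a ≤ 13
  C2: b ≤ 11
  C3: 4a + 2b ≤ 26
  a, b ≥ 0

min z = -5a - 2b

s.t.
  a + s1 = 13
  b + s2 = 11
  4a + 2b + s3 = 26
  a, b, s1, s2, s3 ≥ 0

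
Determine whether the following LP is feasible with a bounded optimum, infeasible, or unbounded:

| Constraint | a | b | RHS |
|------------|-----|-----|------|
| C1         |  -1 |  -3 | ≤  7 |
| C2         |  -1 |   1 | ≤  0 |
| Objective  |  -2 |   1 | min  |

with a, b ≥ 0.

Unbounded (objective can decrease without bound)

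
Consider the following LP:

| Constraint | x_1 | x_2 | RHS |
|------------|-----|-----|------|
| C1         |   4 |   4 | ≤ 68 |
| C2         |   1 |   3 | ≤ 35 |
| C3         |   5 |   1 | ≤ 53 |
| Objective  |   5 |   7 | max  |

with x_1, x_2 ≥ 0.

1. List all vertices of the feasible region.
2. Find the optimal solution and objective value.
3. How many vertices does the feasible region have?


1. (0, 0), (10.6, 0), (9, 8), (8, 9), (0, 11.67)
2. x_1 = 8, x_2 = 9, z = 103
3. 5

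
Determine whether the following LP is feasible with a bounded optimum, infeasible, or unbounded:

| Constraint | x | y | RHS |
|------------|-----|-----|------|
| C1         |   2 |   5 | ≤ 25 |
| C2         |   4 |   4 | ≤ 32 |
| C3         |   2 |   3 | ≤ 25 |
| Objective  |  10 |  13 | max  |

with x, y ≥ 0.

Feasible with a bounded optimal solution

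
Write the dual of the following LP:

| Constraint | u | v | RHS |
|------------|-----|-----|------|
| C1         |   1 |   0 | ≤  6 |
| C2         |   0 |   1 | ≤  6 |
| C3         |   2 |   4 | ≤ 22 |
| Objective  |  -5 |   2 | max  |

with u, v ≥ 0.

Primal max cᵀx s.t. Ax ≤ b, x ≥ 0  →  Dual min bᵀy s.t. Aᵀy ≥ c, y ≥ 0.

Minimize: z = 6y1 + 6y2 + 22y3

Subject to:
  y1 + 2y3 ≥ -5
  y2 + 4y3 ≥ 2
  y1, y2, y3 ≥ 0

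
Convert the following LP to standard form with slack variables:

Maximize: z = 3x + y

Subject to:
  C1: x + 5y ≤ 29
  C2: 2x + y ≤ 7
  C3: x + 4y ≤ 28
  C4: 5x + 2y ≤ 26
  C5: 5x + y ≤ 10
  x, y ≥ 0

max z = 3x + y

s.t.
  x + 5y + s1 = 29
  2x + y + s2 = 7
  x + 4y + s3 = 28
  5x + 2y + s4 = 26
  5x + y + s5 = 10
  x, y, s1, s2, s3, s4, s5 ≥ 0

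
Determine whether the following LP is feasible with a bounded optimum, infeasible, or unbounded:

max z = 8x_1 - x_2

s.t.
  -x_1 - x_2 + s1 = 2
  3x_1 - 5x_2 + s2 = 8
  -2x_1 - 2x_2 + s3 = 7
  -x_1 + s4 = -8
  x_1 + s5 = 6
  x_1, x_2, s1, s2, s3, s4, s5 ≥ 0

Infeasible (no feasible solution exists)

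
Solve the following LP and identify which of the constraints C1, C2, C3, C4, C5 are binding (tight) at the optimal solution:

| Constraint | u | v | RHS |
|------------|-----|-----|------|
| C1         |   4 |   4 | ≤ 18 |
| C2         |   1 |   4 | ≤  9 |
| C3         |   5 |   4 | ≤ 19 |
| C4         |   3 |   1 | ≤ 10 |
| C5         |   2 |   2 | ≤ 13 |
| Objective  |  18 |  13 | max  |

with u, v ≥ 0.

At u = 3, v = 1, compute slack b - a·x for each constraint:
  C1: 18 − 16 = 2  (slack)
  C2: 9 − 7 = 2  (slack)
  C3: 19 − 19 = 0  (binding)
  C4: 10 − 10 = 0  (binding)
  C5: 13 − 8 = 5  (slack)

Optimal: u = 3, v = 1
Binding: C3, C4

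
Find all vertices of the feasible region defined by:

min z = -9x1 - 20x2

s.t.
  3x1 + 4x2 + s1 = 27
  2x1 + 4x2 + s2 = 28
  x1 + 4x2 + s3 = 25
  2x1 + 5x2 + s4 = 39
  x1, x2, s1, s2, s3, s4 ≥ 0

(0, 0), (9, 0), (1, 6), (0, 6.25)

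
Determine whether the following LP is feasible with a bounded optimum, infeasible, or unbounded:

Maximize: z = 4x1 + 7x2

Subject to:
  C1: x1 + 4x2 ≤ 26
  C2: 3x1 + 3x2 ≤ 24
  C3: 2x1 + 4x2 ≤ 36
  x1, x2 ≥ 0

Feasible with a bounded optimal solution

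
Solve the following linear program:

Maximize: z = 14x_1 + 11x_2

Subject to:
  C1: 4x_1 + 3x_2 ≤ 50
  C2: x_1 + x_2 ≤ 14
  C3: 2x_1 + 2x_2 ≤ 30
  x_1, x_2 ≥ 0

Evaluate the objective at each vertex of the feasible region:
  z(0, 0) = 0
  z(12.5, 0) = 175
  z(8, 6) = 178  ←
  z(0, 14) = 154
The maximum is at x_1 = 8, x_2 = 6.

x_1 = 8, x_2 = 6, z = 178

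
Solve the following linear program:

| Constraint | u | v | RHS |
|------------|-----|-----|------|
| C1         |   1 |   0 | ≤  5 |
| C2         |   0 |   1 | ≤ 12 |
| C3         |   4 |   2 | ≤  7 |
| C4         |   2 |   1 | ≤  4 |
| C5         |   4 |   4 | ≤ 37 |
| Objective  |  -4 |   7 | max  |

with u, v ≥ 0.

Evaluate the objective at each vertex of the feasible region:
  z(0, 0) = 0
  z(1.75, 0) = -7
  z(0, 3.5) = 24.5  ←
The maximum is at u = 0, v = 3.5.

u = 0, v = 3.5, z = 24.5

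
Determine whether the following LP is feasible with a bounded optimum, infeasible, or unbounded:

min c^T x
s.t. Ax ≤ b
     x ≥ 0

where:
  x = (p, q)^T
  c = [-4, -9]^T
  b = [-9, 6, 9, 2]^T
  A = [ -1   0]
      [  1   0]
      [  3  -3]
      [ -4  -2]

Infeasible (no feasible solution exists)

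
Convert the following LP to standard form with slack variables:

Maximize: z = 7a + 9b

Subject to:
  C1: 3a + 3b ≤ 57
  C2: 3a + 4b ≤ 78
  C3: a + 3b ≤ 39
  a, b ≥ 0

max z = 7a + 9b

s.t.
  3a + 3b + s1 = 57
  3a + 4b + s2 = 78
  a + 3b + s3 = 39
  a, b, s1, s2, s3 ≥ 0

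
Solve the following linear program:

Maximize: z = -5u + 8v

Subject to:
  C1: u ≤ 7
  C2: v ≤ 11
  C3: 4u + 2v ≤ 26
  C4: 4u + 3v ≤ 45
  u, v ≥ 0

Evaluate the objective at each vertex of the feasible region:
  z(0, 0) = 0
  z(6.5, 0) = -32.5
  z(1, 11) = 83
  z(0, 11) = 88  ←
The maximum is at u = 0, v = 11.

u = 0, v = 11, z = 88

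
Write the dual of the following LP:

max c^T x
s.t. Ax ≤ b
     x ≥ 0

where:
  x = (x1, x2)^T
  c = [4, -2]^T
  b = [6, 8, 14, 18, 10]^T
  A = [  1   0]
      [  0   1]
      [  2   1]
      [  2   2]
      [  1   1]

Primal max cᵀx s.t. Ax ≤ b, x ≥ 0  →  Dual min bᵀy s.t. Aᵀy ≥ c, y ≥ 0.

Minimize: z = 6y1 + 8y2 + 14y3 + 18y4 + 10y5

Subject to:
  y1 + 2y3 + 2y4 + y5 ≥ 4
  y2 + y3 + 2y4 + y5 ≥ -2
  y1, y2, y3, y4, y5 ≥ 0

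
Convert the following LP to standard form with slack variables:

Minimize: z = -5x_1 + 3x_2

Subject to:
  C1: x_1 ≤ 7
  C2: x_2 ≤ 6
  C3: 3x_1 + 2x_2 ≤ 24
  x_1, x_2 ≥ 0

min z = -5x_1 + 3x_2

s.t.
  x_1 + s1 = 7
  x_2 + s2 = 6
  3x_1 + 2x_2 + s3 = 24
  x_1, x_2, s1, s2, s3 ≥ 0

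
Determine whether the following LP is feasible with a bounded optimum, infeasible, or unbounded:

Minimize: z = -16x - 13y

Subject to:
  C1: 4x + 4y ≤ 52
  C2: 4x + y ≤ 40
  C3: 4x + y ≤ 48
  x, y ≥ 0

Feasible with a bounded optimal solution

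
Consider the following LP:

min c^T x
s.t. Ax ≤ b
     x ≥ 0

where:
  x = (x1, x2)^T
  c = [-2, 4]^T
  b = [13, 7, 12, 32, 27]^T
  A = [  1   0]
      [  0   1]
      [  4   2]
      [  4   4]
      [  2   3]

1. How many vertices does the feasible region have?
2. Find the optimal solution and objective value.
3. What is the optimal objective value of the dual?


1. 3
2. x1 = 3, x2 = 0, z = -6
3. -6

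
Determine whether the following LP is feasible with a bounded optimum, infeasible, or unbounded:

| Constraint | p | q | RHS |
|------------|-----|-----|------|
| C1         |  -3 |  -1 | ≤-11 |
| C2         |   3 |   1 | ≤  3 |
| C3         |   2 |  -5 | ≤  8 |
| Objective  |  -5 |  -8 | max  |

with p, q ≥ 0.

Infeasible (no feasible solution exists)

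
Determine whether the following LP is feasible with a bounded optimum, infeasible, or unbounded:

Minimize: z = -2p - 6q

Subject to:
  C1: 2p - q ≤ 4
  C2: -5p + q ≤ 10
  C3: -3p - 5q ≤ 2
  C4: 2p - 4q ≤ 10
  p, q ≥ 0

Unbounded (objective can decrease without bound)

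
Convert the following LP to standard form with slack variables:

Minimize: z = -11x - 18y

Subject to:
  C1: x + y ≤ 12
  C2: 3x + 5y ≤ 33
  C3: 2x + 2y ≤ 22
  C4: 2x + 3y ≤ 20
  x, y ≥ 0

min z = -11x - 18y

s.t.
  x + y + s1 = 12
  3x + 5y + s2 = 33
  2x + 2y + s3 = 22
  2x + 3y + s4 = 20
  x, y, s1, s2, s3, s4 ≥ 0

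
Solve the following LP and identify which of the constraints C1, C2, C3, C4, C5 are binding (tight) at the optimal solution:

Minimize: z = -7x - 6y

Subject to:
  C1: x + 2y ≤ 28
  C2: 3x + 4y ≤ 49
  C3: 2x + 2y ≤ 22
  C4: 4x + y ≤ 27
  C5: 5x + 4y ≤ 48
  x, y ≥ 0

At x = 4, y = 7, compute slack b - a·x for each constraint:
  C1: 28 − 18 = 10  (slack)
  C2: 49 − 40 = 9  (slack)
  C3: 22 − 22 = 0  (binding)
  C4: 27 − 23 = 4  (slack)
  C5: 48 − 48 = 0  (binding)

Optimal: x = 4, y = 7
Binding: C3, C5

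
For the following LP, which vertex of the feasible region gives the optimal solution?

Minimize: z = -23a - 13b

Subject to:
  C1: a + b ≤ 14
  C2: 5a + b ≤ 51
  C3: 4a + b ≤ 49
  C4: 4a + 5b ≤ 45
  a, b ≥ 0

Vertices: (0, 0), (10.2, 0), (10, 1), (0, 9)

Evaluate the objective at each vertex of the feasible region:
  z(0, 0) = 0
  z(10.2, 0) = -234.6
  z(10, 1) = -243  ←
  z(0, 9) = -117
The minimum is at a = 10, b = 1.

(10, 1)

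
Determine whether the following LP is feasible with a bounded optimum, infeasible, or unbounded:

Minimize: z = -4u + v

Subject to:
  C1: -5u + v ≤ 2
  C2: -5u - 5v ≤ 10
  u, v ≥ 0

Unbounded (objective can decrease without bound)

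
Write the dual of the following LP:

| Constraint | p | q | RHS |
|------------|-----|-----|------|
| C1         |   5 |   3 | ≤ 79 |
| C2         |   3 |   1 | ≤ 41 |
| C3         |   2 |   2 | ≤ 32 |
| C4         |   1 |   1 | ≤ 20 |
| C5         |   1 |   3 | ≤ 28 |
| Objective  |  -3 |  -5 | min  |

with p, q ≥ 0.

Primal min cᵀx s.t. Ax ≤ b, x ≥ 0  →  Dual max −bᵀy s.t. Aᵀy ≥ −c, y ≥ 0.

Maximize: z = -79y1 - 41y2 - 32y3 - 20y4 - 28y5

Subject to:
  5y1 + 3y2 + 2y3 + y4 + y5 ≥ 3
  3y1 + y2 + 2y3 + y4 + 3y5 ≥ 5
  y1, y2, y3, y4, y5 ≥ 0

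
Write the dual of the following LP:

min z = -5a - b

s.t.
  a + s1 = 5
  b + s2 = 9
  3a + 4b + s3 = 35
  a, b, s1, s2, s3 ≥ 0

Primal min cᵀx s.t. Ax ≤ b, x ≥ 0  →  Dual max −bᵀy s.t. Aᵀy ≥ −c, y ≥ 0.

Maximize: z = -5y1 - 9y2 - 35y3

Subject to:
  y1 + 3y3 ≥ 5
  y2 + 4y3 ≥ 1
  y1, y2, y3 ≥ 0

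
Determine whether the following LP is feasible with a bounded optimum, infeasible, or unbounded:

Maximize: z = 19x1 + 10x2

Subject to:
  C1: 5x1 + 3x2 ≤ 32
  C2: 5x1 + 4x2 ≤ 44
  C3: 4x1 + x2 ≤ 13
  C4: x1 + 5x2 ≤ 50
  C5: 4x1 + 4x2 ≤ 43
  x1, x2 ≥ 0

Feasible with a bounded optimal solution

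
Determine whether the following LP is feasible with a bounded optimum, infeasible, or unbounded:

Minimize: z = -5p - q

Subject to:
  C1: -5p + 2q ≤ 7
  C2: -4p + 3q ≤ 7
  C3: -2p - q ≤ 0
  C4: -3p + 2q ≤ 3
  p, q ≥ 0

Unbounded (objective can decrease without bound)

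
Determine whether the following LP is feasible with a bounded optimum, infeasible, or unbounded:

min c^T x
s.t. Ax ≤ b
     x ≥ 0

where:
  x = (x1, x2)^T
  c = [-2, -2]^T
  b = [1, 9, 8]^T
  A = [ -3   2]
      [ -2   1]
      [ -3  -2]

Unbounded (objective can decrease without bound)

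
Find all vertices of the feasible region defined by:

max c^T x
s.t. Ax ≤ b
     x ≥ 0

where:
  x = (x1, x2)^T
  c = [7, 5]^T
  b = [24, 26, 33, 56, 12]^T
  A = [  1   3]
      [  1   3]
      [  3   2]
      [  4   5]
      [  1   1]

(0, 0), (11, 0), (9, 3), (6, 6), (0, 8)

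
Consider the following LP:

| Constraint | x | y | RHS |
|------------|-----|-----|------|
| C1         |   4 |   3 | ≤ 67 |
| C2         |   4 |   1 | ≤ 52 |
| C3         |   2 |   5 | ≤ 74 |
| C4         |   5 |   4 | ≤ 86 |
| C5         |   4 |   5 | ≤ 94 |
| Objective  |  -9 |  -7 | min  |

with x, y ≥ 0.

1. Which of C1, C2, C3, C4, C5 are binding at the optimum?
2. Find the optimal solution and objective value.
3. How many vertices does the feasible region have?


1. C1, C4
2. x = 10, y = 9, z = -153
3. 6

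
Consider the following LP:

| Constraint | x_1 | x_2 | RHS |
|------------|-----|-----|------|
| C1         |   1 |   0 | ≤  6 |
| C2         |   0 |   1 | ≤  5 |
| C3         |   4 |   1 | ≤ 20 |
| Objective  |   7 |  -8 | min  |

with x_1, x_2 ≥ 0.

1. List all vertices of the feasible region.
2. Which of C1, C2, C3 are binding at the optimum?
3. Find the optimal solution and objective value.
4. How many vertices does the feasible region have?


1. (0, 0), (5, 0), (3.75, 5), (0, 5)
2. C2
3. x_1 = 0, x_2 = 5, z = -40
4. 4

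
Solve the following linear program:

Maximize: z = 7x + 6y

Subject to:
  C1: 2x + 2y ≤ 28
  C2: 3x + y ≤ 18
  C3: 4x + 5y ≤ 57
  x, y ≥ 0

Evaluate the objective at each vertex of the feasible region:
  z(0, 0) = 0
  z(6, 0) = 42
  z(3, 9) = 75  ←
  z(0, 11.4) = 68.4
The maximum is at x = 3, y = 9.

x = 3, y = 9, z = 75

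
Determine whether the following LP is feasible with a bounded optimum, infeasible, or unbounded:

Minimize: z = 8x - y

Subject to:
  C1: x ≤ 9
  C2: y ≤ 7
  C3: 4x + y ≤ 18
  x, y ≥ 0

Feasible with a bounded optimal solution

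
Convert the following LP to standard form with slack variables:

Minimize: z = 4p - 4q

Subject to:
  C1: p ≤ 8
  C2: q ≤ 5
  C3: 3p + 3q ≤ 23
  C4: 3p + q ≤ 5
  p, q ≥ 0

min z = 4p - 4q

s.t.
  p + s1 = 8
  q + s2 = 5
  3p + 3q + s3 = 23
  3p + q + s4 = 5
  p, q, s1, s2, s3, s4 ≥ 0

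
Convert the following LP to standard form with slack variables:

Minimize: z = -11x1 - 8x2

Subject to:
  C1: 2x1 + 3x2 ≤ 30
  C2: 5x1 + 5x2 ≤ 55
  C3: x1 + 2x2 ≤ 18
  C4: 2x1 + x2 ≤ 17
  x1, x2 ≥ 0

min z = -11x1 - 8x2

s.t.
  2x1 + 3x2 + s1 = 30
  5x1 + 5x2 + s2 = 55
  x1 + 2x2 + s3 = 18
  2x1 + x2 + s4 = 17
  x1, x2, s1, s2, s3, s4 ≥ 0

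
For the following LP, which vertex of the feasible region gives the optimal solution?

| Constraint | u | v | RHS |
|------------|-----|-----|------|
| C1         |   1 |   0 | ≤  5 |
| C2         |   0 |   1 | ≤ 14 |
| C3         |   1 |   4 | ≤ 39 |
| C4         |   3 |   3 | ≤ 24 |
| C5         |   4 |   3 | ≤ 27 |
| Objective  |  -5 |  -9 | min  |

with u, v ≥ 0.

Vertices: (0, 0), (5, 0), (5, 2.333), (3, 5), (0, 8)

Evaluate the objective at each vertex of the feasible region:
  z(0, 0) = 0
  z(5, 0) = -25
  z(5, 2.333) = -46
  z(3, 5) = -60
  z(0, 8) = -72  ←
The minimum is at u = 0, v = 8.

(0, 8)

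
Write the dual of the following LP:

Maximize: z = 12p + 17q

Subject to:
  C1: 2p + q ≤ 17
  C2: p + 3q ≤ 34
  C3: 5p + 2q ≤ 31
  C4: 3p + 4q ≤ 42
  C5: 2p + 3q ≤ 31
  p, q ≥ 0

Primal max cᵀx s.t. Ax ≤ b, x ≥ 0  →  Dual min bᵀy s.t. Aᵀy ≥ c, y ≥ 0.

Minimize: z = 17y1 + 34y2 + 31y3 + 42y4 + 31y5

Subject to:
  2y1 + y2 + 5y3 + 3y4 + 2y5 ≥ 12
  y1 + 3y2 + 2y3 + 4y4 + 3y5 ≥ 17
  y1, y2, y3, y4, y5 ≥ 0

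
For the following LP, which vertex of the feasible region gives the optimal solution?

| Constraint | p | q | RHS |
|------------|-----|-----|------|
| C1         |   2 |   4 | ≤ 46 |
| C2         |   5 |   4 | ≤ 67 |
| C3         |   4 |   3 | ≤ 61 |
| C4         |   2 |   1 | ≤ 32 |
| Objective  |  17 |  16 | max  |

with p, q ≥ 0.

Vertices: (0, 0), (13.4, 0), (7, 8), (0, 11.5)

Evaluate the objective at each vertex of the feasible region:
  z(0, 0) = 0
  z(13.4, 0) = 227.8
  z(7, 8) = 247  ←
  z(0, 11.5) = 184
The maximum is at p = 7, q = 8.

(7, 8)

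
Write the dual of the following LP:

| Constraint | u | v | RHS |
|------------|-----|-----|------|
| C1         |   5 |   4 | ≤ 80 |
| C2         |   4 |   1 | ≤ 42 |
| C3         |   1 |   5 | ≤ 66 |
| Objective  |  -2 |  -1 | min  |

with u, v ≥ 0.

Primal min cᵀx s.t. Ax ≤ b, x ≥ 0  →  Dual max −bᵀy s.t. Aᵀy ≥ −c, y ≥ 0.

Maximize: z = -80y1 - 42y2 - 66y3

Subject to:
  5y1 + 4y2 + y3 ≥ 2
  4y1 + y2 + 5y3 ≥ 1
  y1, y2, y3 ≥ 0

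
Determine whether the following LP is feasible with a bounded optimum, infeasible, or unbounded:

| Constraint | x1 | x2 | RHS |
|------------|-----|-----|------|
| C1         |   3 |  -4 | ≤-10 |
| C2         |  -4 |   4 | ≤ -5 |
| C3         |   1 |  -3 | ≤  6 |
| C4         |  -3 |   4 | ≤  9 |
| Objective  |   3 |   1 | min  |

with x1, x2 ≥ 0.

Infeasible (no feasible solution exists)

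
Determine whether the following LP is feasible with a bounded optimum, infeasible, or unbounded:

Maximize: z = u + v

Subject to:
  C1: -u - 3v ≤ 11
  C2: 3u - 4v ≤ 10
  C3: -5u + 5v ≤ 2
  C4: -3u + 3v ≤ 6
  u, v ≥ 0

Unbounded (objective can increase without bound)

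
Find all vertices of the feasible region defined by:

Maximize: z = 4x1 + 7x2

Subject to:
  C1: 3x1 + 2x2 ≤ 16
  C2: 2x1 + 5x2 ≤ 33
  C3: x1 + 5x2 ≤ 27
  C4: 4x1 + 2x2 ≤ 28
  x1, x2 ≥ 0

(0, 0), (5.333, 0), (2, 5), (0, 5.4)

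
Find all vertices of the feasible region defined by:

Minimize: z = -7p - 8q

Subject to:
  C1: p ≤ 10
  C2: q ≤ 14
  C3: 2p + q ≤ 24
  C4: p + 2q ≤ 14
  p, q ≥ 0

(0, 0), (10, 0), (10, 2), (0, 7)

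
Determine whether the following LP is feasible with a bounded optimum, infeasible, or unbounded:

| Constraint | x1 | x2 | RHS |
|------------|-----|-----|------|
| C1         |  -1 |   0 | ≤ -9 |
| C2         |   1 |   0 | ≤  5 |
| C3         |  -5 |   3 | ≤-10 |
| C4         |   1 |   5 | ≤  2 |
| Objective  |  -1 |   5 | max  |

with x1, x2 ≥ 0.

Infeasible (no feasible solution exists)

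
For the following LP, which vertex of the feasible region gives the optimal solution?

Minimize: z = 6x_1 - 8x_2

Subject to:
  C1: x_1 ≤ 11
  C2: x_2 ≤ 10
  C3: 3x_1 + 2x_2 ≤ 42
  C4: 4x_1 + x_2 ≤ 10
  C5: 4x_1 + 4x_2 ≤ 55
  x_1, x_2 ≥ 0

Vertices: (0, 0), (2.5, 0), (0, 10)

Evaluate the objective at each vertex of the feasible region:
  z(0, 0) = 0
  z(2.5, 0) = 15
  z(0, 10) = -80  ←
The minimum is at x_1 = 0, x_2 = 10.

(0, 10)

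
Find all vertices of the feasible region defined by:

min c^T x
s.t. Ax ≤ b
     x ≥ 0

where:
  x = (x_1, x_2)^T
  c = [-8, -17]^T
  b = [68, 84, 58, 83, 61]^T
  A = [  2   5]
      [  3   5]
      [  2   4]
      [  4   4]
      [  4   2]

(0, 0), (15.25, 0), (10.67, 9.167), (9, 10), (0, 13.6)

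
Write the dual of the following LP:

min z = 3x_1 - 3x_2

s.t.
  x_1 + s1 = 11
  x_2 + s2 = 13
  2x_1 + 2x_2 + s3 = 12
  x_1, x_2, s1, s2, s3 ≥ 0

Primal min cᵀx s.t. Ax ≤ b, x ≥ 0  →  Dual max −bᵀy s.t. Aᵀy ≥ −c, y ≥ 0.

Maximize: z = -11y1 - 13y2 - 12y3

Subject to:
  y1 + 2y3 ≥ -3
  y2 + 2y3 ≥ 3
  y1, y2, y3 ≥ 0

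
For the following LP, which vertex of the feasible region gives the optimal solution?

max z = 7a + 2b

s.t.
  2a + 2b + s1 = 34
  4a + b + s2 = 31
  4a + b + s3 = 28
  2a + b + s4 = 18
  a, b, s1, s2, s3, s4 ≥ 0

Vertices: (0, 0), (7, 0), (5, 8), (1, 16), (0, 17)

Evaluate the objective at each vertex of the feasible region:
  z(0, 0) = 0
  z(7, 0) = 49
  z(5, 8) = 51  ←
  z(1, 16) = 39
  z(0, 17) = 34
The maximum is at a = 5, b = 8.

(5, 8)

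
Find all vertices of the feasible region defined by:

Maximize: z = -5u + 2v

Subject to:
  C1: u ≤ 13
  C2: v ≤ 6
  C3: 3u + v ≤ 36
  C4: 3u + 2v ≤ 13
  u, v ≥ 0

(0, 0), (4.333, 0), (0.3333, 6), (0, 6)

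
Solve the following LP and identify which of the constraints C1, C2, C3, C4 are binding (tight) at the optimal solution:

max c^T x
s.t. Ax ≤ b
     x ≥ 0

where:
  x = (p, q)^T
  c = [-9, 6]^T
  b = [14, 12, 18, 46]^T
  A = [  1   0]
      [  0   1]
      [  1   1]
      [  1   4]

At p = 0, q = 11.5, compute slack b - a·x for each constraint:
  C1: 14 − 0 = 14  (slack)
  C2: 12 − 11.5 = 0.5  (slack)
  C3: 18 − 11.5 = 6.5  (slack)
  C4: 46 − 46 = 0  (binding)

Optimal: p = 0, q = 11.5
Binding: C4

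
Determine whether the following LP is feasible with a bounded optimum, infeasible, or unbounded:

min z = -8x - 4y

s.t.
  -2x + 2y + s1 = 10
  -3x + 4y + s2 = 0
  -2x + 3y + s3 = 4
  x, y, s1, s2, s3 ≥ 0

Unbounded (objective can decrease without bound)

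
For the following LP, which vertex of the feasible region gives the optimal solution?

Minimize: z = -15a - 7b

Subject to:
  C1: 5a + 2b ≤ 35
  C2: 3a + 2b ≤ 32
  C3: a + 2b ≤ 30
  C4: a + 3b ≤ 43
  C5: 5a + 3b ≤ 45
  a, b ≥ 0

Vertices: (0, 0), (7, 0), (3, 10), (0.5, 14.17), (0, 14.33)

Evaluate the objective at each vertex of the feasible region:
  z(0, 0) = 0
  z(7, 0) = -105
  z(3, 10) = -115  ←
  z(0.5, 14.17) = -106.7
  z(0, 14.33) = -100.3
The minimum is at a = 3, b = 10.

(3, 10)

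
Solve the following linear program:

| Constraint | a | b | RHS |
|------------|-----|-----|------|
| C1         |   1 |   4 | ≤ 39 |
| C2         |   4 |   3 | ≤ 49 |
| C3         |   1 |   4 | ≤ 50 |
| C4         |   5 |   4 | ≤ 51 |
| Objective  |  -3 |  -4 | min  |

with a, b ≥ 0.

Evaluate the objective at each vertex of the feasible region:
  z(0, 0) = 0
  z(10.2, 0) = -30.6
  z(3, 9) = -45  ←
  z(0, 9.75) = -39
The minimum is at a = 3, b = 9.

a = 3, b = 9, z = -45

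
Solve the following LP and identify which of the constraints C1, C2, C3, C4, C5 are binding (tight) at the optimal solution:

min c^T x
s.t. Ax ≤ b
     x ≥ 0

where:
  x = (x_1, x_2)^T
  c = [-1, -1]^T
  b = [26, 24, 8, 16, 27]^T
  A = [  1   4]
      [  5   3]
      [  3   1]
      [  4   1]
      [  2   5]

At x_1 = 1, x_2 = 5, compute slack b - a·x for each constraint:
  C1: 26 − 21 = 5  (slack)
  C2: 24 − 20 = 4  (slack)
  C3: 8 − 8 = 0  (binding)
  C4: 16 − 9 = 7  (slack)
  C5: 27 − 27 = 0  (binding)

Optimal: x_1 = 1, x_2 = 5
Binding: C3, C5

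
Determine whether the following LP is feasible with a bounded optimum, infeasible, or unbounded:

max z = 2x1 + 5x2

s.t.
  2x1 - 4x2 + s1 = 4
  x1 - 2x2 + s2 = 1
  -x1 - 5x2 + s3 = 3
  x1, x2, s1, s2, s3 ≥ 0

Unbounded (objective can increase without bound)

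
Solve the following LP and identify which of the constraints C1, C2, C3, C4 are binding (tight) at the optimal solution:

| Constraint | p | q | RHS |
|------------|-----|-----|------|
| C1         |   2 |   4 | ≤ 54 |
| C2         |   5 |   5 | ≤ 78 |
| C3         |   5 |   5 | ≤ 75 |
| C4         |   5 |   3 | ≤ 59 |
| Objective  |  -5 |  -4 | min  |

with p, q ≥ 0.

At p = 7, q = 8, compute slack b - a·x for each constraint:
  C1: 54 − 46 = 8  (slack)
  C2: 78 − 75 = 3  (slack)
  C3: 75 − 75 = 0  (binding)
  C4: 59 − 59 = 0  (binding)

Optimal: p = 7, q = 8
Binding: C3, C4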